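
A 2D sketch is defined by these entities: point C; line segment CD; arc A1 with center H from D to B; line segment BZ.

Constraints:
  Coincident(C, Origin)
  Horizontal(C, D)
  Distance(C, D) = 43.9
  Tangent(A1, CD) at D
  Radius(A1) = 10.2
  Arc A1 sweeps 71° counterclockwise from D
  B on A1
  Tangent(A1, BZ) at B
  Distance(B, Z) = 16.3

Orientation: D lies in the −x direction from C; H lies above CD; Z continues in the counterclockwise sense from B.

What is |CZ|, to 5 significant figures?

36.537

C is at the origin; C and D share the same y with |CD| = 43.9 and D on the −x side, so D = (-43.900, 0.0000). The tangent condition forces HD to be normal to CD, so H = D + (0, 10.2) = (-43.900, 10.200). On A1, D sits at bearing -90° from H; a 71° counterclockwise sweep puts B at bearing -19°, so B = H + 10.2·(cos -19°, sin -19°) = (-34.256, 6.8792). A1 meets BZ tangentially, so HB is at right angles to BZ, so BZ runs along (−sin -19°, cos -19°); with |BZ| = 16.3, Z = (-28.949, 22.291). Then |CZ| = |Z − C| = 36.537.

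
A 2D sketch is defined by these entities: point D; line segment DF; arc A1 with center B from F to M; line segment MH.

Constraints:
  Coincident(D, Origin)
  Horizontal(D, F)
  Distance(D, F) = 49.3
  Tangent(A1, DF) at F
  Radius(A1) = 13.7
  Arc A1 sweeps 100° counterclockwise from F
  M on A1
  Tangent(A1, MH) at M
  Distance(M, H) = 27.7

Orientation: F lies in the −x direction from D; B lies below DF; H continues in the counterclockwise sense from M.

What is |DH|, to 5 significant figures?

72.400

D is at the origin; D and F share the same y with |DF| = 49.3 and F on the −x side, so F = (-49.300, 0.0000). Tangency of A1 to DF means the radius BF is perpendicular to DF, so B = F + (0, -13.7) = (-49.300, -13.700). On A1, F sits at bearing 90° from B; a 100° counterclockwise sweep puts M at bearing 190°, so M = B + 13.7·(cos 190°, sin 190°) = (-62.792, -16.079). Since A1 is tangent to MH there, BM ⟂ MH, so MH runs along (−sin 190°, cos 190°); with |MH| = 27.7, H = (-57.982, -43.358). Then |DH| = |H − D| = 72.400.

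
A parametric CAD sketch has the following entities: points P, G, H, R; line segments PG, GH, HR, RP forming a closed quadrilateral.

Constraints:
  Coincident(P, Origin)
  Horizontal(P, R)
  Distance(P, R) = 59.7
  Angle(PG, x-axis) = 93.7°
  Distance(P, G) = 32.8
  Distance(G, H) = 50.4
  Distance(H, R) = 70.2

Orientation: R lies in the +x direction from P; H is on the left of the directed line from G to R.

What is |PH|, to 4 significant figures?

75.05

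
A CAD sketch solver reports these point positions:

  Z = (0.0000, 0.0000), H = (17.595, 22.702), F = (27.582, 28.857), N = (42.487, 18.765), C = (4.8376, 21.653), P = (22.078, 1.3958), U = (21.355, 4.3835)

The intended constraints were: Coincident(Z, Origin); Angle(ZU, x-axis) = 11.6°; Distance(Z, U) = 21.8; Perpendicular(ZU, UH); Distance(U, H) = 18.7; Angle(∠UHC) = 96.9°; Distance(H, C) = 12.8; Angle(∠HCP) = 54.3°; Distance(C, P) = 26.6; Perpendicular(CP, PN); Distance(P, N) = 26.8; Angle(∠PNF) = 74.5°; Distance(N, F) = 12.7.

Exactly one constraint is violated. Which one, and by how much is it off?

Distance(N, F) = 12.7 — off by 5.30.

Z = (0.00, 0.00) ✓; ZU at 11.60° ✓; |ZU| = 21.80 ✓; ∠(ZU, UH) = 90.00° ✓; |UH| = 18.70 ✓; ∠UHC = 96.90° ✓; |HC| = 12.80 ✓; ∠HCP = 54.30° ✓; |CP| = 26.60 ✓; ∠(CP, PN) = 90.00° ✓; |PN| = 26.80 ✓; ∠PNF = 74.50° ✓; |NF| = 18.00 ✗.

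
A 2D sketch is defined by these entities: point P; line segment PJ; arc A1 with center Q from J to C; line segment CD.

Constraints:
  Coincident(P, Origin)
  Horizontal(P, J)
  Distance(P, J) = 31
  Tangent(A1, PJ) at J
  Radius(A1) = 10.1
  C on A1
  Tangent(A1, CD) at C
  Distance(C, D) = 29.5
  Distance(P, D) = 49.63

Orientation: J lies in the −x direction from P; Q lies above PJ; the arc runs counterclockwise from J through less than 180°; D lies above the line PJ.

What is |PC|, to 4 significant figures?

24.51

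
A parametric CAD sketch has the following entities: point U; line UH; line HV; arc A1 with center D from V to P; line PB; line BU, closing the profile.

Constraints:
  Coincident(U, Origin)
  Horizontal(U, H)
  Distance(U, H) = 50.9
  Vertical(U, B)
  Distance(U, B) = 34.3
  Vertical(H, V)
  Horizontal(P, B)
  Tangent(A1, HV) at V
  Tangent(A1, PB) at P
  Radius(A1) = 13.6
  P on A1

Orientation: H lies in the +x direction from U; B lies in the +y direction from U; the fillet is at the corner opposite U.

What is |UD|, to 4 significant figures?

42.66

U is at the origin; UH is horizontal with |UH| = 50.9 and H on the +x side, so H = (50.90, 0.000). U and B share the same x with |UB| = 34.3 and B on the +y side, so B = (0.000, 34.30). The virtual corner opposite U is at (50.90, 34.30). Since A1 is tangent to HV there, DV ⟂ HV and A1 meets PB tangentially, so DP is at right angles to PB, with radius 13.6, so the center D sits 13.6 in from both sides at D = (37.30, 20.70). Then |UD| = |D − U| = 42.66.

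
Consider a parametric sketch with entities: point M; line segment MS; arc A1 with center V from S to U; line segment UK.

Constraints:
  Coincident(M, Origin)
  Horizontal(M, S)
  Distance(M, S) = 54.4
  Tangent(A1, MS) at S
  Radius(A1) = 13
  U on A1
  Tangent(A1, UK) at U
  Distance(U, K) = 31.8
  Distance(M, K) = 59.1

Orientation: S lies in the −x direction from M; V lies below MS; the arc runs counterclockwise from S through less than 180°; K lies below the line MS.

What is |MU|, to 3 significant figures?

67.1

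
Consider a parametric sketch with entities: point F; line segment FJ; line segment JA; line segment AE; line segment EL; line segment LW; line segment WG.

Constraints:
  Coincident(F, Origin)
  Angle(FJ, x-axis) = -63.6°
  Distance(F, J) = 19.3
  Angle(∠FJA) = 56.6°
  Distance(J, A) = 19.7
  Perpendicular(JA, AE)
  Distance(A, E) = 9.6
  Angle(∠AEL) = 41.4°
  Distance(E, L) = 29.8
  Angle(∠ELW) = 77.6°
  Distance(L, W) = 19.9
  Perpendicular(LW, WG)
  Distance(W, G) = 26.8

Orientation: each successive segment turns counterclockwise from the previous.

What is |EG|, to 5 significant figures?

13.696

F is at the origin; FJ runs at -63.6° with length 19.3, so J = (8.5815, -17.287). ∠FJA = 56.6° gives JA at 59.800° from the x-axis; with |JA| = 19.7, A = (18.491, -0.26102). JA is perpendicular to AE, so AE runs at 149.80°; with |AE| = 9.6, E = (10.194, 4.5680). ∠AEL = 41.4° gives EL at -71.600° from the x-axis; with |EL| = 29.8, L = (19.600, -23.709). ∠ELW = 77.6° gives LW at 30.800° from the x-axis; with |LW| = 19.9, W = (36.694, -13.519). The perpendicularity gives WG at right angles to LW, so WG runs at 120.80°; with |WG| = 26.8, G = (22.971, 9.5012). Then |EG| = |G − E| = 13.696.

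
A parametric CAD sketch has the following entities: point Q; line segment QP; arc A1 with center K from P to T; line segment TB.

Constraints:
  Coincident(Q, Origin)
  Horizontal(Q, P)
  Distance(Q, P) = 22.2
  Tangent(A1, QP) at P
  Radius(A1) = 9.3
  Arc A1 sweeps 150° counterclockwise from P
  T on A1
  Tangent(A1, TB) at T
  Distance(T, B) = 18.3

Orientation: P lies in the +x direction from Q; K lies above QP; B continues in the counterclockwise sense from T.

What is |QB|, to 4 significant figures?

28.70

On A1, P sits at bearing -90° from K; a 150° counterclockwise sweep puts T at bearing 60°, so T = K + 9.3·(cos 60°, sin 60°) = (26.85, 17.35). Since A1 is tangent to TB there, KT ⟂ TB, so TB runs along (−sin 60°, cos 60°); with |TB| = 18.3, B = (11.00, 26.50). Then |QB| = |B − Q| = 28.70.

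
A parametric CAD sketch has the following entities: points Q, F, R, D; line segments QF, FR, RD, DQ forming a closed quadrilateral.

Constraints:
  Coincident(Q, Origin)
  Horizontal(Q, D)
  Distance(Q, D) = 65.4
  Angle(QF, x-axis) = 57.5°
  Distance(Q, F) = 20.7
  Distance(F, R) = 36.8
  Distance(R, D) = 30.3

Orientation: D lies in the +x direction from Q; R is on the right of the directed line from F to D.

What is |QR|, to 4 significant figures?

37.66

Checks: |FR| = 36.80 ✓; |RD| = 30.30 ✓.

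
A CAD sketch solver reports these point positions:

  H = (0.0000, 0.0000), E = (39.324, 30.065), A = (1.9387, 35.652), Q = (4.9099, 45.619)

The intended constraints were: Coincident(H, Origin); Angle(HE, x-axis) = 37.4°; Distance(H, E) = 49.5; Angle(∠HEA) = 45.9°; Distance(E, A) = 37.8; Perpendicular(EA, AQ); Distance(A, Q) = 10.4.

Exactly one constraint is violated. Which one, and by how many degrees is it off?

Perpendicular(EA, AQ) — off by 8.10°.

H = (0.00, 0.00) ✓; HE at 37.40° ✓; |HE| = 49.50 ✓; ∠HEA = 45.90° ✓; |EA| = 37.80 ✓; ∠(EA, AQ) = 98.10° ✗; |AQ| = 10.40 ✓.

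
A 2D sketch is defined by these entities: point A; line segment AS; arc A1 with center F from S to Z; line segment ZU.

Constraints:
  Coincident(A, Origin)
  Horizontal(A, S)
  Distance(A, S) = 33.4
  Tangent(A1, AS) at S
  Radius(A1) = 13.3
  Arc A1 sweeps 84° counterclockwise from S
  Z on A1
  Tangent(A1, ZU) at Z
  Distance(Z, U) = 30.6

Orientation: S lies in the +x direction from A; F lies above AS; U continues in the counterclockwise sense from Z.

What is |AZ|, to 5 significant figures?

48.124

A is at the origin; AS is horizontal with |AS| = 33.4 and S on the +x side, so S = (33.400, 0.0000). Tangency of A1 to AS means the radius FS is perpendicular to AS, so F = S + (0, 13.3) = (33.400, 13.300). On A1, S sits at bearing -90° from F; an 84° counterclockwise sweep puts Z at bearing -6°, so Z = F + 13.3·(cos -6°, sin -6°) = (46.627, 11.910). Then |AZ| = |Z − A| = 48.124.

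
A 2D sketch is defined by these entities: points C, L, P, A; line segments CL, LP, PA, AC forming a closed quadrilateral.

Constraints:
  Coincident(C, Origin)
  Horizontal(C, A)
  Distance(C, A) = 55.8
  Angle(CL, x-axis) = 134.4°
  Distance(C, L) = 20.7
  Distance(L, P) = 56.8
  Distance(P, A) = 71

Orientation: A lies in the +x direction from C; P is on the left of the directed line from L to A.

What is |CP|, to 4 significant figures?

63.59

Checks: |LP| = 56.80 ✓; |PA| = 71.00 ✓.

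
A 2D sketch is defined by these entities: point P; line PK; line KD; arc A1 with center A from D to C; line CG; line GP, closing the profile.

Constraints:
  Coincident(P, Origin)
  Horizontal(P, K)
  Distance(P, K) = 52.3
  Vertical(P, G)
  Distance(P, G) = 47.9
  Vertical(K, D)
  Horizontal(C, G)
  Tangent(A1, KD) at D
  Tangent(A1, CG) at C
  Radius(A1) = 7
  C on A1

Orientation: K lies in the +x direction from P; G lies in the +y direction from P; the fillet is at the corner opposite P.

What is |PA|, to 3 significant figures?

61.0

P is at the origin; PK is horizontal with |PK| = 52.3 and K on the +x side, so K = (52.3, 0.00). PG is vertical with |PG| = 47.9 and G on the +y side, so G = (0.00, 47.9). The virtual corner opposite P is at (52.3, 47.9). The tangent condition forces AD to be normal to KD and since A1 is tangent to CG there, AC ⟂ CG, with radius 7.0, so the center A sits 7.0 in from both sides at A = (45.3, 40.9). Then |PA| = |A − P| = 61.0.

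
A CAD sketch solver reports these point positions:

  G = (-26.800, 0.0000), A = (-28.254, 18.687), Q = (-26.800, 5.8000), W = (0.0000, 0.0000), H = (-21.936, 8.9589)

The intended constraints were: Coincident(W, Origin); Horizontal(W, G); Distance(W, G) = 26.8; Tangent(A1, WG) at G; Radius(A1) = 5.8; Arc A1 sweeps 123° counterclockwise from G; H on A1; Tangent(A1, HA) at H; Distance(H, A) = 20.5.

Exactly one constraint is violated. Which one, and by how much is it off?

Distance(H, A) = 20.5 — off by 8.90.

W = (0.00, 0.00) ✓; W.y = 0.00, G.y = 0.00 ✓; |WG| = 26.80 ✓; ∠(QG, GW) = 90.00° ✓; |QG| = 5.800 ✓; bearing(Q→H) − bearing(Q→G) = 123.0° ✓; |QH| = 5.800 ✓; ∠(QH, HA) = 90.00° ✓; |HA| = 11.60 ✗.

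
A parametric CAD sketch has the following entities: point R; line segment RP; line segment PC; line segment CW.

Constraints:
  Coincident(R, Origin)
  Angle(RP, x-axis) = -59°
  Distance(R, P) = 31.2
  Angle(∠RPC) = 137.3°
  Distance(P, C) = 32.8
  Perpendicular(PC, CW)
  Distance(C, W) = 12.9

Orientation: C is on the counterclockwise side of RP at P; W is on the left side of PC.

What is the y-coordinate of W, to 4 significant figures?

-23.57

R is at the origin; RP runs at -59.0° with length 31.2, so P = 31.2·(cos -59.0°, sin -59.0°) = (16.07, -26.74). ∠RPC = 137.3°, so PC runs at -59.0° + (180° − 137.3°) = -16.30° from the x-axis; with |PC| = 32.8, C = P + 32.8·(cos -16.30°, sin -16.30°) = (47.55, -35.95). PC is perpendicular to CW; with |CW| = 12.9 on the left of PC, W = C + 12.9·(0.2807, 0.9598) = (51.17, -23.57). So W.y = -23.57.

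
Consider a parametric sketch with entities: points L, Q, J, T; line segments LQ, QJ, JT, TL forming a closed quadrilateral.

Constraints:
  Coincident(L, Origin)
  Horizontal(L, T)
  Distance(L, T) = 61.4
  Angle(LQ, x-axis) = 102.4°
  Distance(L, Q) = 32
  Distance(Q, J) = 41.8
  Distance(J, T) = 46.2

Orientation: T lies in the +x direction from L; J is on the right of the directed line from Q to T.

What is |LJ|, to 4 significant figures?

15.93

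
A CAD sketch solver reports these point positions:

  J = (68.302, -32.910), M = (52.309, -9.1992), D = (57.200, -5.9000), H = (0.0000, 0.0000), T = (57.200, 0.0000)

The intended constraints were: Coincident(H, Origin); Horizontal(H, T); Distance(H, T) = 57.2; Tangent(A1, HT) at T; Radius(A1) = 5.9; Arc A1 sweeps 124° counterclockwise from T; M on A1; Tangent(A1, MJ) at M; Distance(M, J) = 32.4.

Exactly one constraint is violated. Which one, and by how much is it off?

Distance(M, J) = 32.4 — off by 3.80.

H = (0.00, 0.00) ✓; H.y = 0.00, T.y = 0.00 ✓; |HT| = 57.20 ✓; ∠(DT, TH) = 90.00° ✓; |DT| = 5.900 ✓; bearing(D→M) − bearing(D→T) = 124.0° ✓; |DM| = 5.900 ✓; ∠(DM, MJ) = 90.00° ✓; |MJ| = 28.60 ✗.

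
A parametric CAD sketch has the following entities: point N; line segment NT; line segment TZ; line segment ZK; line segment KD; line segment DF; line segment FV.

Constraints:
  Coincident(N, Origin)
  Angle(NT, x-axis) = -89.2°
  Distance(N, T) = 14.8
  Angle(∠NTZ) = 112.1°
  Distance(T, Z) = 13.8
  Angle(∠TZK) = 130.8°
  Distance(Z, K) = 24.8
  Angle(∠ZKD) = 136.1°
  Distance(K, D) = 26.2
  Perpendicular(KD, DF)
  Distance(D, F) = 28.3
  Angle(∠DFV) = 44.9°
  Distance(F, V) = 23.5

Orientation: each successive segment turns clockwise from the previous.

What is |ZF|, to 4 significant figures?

45.45

∠ZKD = 136.1° gives KD at 109.8° from the x-axis; with |KD| = 26.2, D = (-43.61, 15.47). KD ⟂ DF, so DF runs at 19.80°; with |DF| = 28.3, F = (-16.99, 25.06). Then |ZF| = |F − Z| = 45.45.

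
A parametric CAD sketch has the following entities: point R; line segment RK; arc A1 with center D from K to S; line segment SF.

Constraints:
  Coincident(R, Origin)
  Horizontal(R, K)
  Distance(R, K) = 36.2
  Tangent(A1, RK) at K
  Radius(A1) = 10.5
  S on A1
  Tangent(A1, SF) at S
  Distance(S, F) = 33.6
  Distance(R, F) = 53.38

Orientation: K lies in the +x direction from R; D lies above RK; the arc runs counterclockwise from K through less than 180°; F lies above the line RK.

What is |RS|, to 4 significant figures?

47.97

R is at the origin; R and K share the same y with |RK| = 36.2 and K on the +x side, so K = (36.20, 0.000). A1 meets RK tangentially, so DK is at right angles to RK, so D = K + (0, 10.5) = (36.20, 10.50). Since DS ⟂ SF (tangency), |DF| = √(10.5² + 33.6²) = 35.20 regardless of where S sits on A1. So F lies on both circle(R, 53.38) and circle(D, 35.20); the above-RK intersection is F = (28.83, 44.92). S is the foot of the tangent from F: S = (45.34, 15.66).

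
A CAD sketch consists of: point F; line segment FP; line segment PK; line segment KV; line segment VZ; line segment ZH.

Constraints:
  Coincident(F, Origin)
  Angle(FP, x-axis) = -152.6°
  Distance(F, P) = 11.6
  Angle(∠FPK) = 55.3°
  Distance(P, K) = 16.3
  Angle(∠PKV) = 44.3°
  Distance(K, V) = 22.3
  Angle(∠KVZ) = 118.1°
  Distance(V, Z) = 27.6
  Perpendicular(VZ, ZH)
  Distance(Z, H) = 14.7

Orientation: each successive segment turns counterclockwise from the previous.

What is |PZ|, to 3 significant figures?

27.0

F is at the origin; FP runs at -152.6° with length 11.6, so P = (-10.3, -5.34). ∠FPK = 55.3° gives PK at -27.9° from the x-axis; with |PK| = 16.3, K = (4.11, -13.0). ∠PKV = 44.3° gives KV at 108° from the x-axis; with |KV| = 22.3, V = (-2.71, 8.27). ∠KVZ = 118.1° gives VZ at 170° from the x-axis; with |VZ| = 27.6, Z = (-29.9, 13.2). Then |PZ| = |Z − P| = 27.0.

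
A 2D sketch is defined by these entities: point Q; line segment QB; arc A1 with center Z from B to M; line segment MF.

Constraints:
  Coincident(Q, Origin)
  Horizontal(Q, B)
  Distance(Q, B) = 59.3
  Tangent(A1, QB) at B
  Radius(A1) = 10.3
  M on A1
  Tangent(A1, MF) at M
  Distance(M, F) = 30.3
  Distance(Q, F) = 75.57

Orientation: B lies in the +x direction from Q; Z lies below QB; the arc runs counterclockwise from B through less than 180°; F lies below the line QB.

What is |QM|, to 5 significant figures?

52.064

Checks: |ZM| = 10.30 ✓; ∠(ZM, MF) = 90.00° ✓; |MF| = 30.30 ✓; |QF| = 75.57 ✓.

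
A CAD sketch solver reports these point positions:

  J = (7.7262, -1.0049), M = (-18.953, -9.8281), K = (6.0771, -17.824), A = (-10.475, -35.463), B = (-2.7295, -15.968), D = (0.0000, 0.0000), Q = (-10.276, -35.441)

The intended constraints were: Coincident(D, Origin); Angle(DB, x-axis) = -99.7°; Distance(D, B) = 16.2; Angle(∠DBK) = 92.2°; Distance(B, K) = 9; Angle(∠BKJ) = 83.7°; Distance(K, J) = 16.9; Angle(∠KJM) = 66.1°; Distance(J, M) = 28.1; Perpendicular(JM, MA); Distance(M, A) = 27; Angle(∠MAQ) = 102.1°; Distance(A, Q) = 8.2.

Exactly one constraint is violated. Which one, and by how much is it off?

Distance(A, Q) = 8.2 — off by 8.00.

D = (0.00, 0.00) ✓; DB at -99.70° ✓; |DB| = 16.20 ✓; ∠DBK = 92.20° ✓; |BK| = 9.000 ✓; ∠BKJ = 83.70° ✓; |KJ| = 16.90 ✓; ∠KJM = 66.10° ✓; |JM| = 28.10 ✓; ∠(JM, MA) = 90.00° ✓; |MA| = 27.00 ✓; ∠MAQ = 102.0° ✓; |AQ| = 0.2002 ✗.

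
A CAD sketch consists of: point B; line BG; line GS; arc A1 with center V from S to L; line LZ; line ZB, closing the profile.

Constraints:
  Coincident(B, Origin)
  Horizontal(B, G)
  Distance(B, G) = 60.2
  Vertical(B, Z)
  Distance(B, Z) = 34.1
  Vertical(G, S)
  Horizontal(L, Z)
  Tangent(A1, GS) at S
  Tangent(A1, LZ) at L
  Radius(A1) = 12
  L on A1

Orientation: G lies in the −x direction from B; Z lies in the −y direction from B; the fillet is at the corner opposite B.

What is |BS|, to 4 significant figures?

64.13

The virtual corner opposite B is at (-60.20, -34.10). Since A1 is tangent to GS there, VS ⟂ GS and since A1 is tangent to LZ there, VL ⟂ LZ, with radius 12.0, so the center V sits 12.0 in from both sides at V = (-48.20, -22.10). That places the tangent points at S = (-60.20, -22.10) on GS and L = (-48.20, -34.10) on LZ. Then |BS| = |S − B| = 64.13.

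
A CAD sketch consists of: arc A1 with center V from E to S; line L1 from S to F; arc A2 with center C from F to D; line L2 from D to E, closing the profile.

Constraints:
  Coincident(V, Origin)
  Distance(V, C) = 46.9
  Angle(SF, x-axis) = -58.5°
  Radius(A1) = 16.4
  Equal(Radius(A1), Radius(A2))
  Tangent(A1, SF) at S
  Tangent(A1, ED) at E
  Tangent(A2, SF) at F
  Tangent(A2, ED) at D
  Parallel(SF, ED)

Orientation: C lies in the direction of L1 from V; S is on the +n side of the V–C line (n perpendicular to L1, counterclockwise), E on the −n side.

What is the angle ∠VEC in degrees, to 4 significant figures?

70.73°

V is at the origin and C lies 46.9 along u from V, so C = 46.9·u = (24.51, -39.99). Tangency of A1 to both parallel lines with radius 16.4 puts S and E at V ± 16.4·n: S = (13.98, 8.569), E = (-13.98, -8.569). Then cos ∠VEC = EV·EC / (|EV||EC|), giving 70.73°.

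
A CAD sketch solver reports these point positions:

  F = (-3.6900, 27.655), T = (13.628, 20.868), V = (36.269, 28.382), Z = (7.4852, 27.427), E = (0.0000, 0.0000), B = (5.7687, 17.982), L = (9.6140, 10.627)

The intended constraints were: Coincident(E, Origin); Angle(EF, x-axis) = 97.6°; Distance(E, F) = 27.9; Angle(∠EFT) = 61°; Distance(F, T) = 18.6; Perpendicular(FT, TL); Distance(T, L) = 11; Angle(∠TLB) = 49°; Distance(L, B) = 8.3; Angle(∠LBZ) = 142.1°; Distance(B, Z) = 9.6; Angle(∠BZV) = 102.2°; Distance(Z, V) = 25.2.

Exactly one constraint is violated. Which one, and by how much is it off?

Distance(Z, V) = 25.2 — off by 3.60.

E = (0.00, 0.00) ✓; EF at 97.60° ✓; |EF| = 27.90 ✓; ∠EFT = 61.00° ✓; |FT| = 18.60 ✓; ∠(FT, TL) = 90.00° ✓; |TL| = 11.00 ✓; ∠TLB = 49.00° ✓; |LB| = 8.300 ✓; ∠LBZ = 142.1° ✓; |BZ| = 9.600 ✓; ∠BZV = 102.2° ✓; |ZV| = 28.80 ✗.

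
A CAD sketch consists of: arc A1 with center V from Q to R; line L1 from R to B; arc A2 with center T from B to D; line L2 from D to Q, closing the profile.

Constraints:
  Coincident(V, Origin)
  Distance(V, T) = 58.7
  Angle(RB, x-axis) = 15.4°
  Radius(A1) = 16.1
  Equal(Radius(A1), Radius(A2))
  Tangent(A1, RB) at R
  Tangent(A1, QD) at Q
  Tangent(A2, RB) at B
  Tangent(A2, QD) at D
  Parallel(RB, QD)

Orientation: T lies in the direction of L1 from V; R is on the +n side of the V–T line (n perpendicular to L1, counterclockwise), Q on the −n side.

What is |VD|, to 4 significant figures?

60.87

The slot axis is L1's direction at 15.4°, so u = (cos 15.4°, sin 15.4°) = (0.9641, 0.2656) and n = (−sin 15.4°, cos 15.4°) = (-0.2656, 0.9641). V is at the origin and T lies 58.7 along u from V, so T = 58.7·u = (56.59, 15.59). Tangency of A1 to both parallel lines with radius 16.1 puts R and Q at V ± 16.1·n: R = (-4.275, 15.52), Q = (4.275, -15.52). Equal radii place B and D the same way about T: B = T + 16.1·n = (52.32, 31.11), D = T − 16.1·n = (60.87, 0.06621). Then |VD| = |D − V| = 60.87.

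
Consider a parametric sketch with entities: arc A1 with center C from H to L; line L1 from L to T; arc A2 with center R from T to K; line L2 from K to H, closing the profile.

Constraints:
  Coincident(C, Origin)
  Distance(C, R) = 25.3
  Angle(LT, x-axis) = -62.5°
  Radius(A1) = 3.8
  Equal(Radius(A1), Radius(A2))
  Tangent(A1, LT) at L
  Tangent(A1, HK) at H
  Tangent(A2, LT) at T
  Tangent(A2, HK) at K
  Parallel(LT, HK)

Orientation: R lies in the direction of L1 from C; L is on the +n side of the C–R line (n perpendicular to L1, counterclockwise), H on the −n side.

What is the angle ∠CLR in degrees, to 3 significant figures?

81.5°

The slot axis is L1's direction at -62.5°, so u = (cos -62.5°, sin -62.5°) = (0.462, -0.887) and n = (−sin -62.5°, cos -62.5°) = (0.887, 0.462). C is at the origin and R lies 25.3 along u from C, so R = 25.3·u = (11.7, -22.4). Tangency of A1 to both parallel lines with radius 3.8 puts L and H at C ± 3.8·n: L = (3.37, 1.75), H = (-3.37, -1.75). Then cos ∠CLR = LC·LR / (|LC||LR|), giving 81.5°.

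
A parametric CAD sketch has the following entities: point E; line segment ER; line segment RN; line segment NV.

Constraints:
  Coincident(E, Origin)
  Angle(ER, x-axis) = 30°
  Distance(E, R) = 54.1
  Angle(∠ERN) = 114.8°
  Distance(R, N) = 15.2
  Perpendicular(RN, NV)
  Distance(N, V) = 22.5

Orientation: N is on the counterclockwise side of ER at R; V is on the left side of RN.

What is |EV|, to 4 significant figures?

46.30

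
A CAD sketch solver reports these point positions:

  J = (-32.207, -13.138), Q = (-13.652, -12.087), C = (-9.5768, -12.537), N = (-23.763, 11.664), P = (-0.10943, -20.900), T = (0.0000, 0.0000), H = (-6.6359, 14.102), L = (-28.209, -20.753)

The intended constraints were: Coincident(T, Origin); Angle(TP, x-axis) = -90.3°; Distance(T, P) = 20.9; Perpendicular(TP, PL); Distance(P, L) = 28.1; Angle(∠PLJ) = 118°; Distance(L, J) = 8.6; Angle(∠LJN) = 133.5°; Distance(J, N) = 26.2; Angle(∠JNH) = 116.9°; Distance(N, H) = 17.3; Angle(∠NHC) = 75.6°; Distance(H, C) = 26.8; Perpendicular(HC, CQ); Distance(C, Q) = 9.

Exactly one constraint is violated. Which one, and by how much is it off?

Distance(C, Q) = 9 — off by 4.90.

T = (0.00, 0.00) ✓; TP at -90.30° ✓; |TP| = 20.90 ✓; ∠(TP, PL) = 90.00° ✓; |PL| = 28.10 ✓; ∠PLJ = 118.0° ✓; |LJ| = 8.601 ✓; ∠LJN = 133.5° ✓; |JN| = 26.20 ✓; ∠JNH = 116.9° ✓; |NH| = 17.30 ✓; ∠NHC = 75.60° ✓; |HC| = 26.80 ✓; ∠(HC, CQ) = 90.00° ✓; |CQ| = 4.100 ✗.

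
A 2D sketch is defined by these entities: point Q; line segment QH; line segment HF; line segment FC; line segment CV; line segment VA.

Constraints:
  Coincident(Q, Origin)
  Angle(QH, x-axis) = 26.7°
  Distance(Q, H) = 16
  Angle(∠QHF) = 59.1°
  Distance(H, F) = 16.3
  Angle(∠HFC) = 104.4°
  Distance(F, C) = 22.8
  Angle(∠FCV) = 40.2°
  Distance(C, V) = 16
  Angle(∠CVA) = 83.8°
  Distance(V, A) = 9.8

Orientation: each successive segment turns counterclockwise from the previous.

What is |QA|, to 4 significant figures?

10.96

Q is at the origin; QH runs at 26.7° with length 16.0, so H = (14.29, 7.189). ∠QHF = 59.1° gives HF at 147.6° from the x-axis; with |HF| = 16.3, F = (0.5314, 15.92). ∠HFC = 104.4° gives FC at -136.8° from the x-axis; with |FC| = 22.8, C = (-16.09, 0.3154). ∠FCV = 40.2° gives CV at 3.000° from the x-axis; with |CV| = 16.0, V = (-0.1110, 1.153). ∠CVA = 83.8° gives VA at 99.20° from the x-axis; with |VA| = 9.8, A = (-1.678, 10.83). Then |QA| = |A − Q| = 10.96.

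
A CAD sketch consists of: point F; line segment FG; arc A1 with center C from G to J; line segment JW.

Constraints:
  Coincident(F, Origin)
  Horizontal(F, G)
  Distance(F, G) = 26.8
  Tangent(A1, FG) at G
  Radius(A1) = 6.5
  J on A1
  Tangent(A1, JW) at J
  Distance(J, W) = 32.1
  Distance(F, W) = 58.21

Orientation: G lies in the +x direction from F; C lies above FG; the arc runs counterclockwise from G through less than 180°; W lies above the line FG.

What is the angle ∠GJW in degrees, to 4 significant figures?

152.2°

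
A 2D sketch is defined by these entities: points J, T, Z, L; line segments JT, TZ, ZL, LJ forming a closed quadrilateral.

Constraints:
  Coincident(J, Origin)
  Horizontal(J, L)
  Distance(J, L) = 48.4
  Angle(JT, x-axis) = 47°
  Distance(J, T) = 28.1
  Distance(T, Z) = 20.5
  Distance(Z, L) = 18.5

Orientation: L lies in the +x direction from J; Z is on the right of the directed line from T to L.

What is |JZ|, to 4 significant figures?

30.37

Checks: |TZ| = 20.50 ✓; |ZL| = 18.50 ✓.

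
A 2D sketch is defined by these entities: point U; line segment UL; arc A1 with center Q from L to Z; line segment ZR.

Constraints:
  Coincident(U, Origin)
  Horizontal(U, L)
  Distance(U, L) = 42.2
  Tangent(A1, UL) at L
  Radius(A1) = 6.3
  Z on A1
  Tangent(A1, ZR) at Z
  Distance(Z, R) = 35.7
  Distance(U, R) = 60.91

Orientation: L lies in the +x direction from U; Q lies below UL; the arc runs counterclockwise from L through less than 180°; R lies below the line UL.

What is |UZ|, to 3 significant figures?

36.8

Checks: |QL| = 6.300 ✓; |QZ| = 6.300 ✓; ∠(QZ, ZR) = 90.00° ✓; |ZR| = 35.70 ✓; |UR| = 60.91 ✓.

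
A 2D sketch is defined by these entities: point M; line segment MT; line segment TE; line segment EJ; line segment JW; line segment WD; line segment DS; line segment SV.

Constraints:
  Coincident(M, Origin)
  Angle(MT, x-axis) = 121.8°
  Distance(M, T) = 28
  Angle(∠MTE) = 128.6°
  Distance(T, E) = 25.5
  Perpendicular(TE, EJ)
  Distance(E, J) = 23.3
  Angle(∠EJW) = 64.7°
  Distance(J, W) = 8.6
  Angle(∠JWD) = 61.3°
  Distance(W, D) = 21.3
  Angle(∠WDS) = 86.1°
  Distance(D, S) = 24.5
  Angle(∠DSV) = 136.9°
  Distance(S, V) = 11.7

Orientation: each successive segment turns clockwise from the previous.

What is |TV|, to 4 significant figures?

60.34

M is at the origin; MT runs at 121.8° with length 28.0, so T = (-14.75, 23.80). ∠MTE = 128.6° gives TE at 70.40° from the x-axis; with |TE| = 25.5, E = (-6.201, 47.82). TE is perpendicular to EJ, so EJ runs at -19.60°; with |EJ| = 23.3, J = (15.75, 40.00). ∠EJW = 64.7° gives JW at -134.9° from the x-axis; with |JW| = 8.6, W = (9.679, 33.91). ∠JWD = 61.3° gives WD at 106.4° from the x-axis; with |WD| = 21.3, D = (3.665, 54.35). ∠WDS = 86.1° gives DS at 12.50° from the x-axis; with |DS| = 24.5, S = (27.58, 59.65). ∠DSV = 136.9° gives SV at -30.60° from the x-axis; with |SV| = 11.7, V = (37.65, 53.69). Then |TV| = |V − T| = 60.34.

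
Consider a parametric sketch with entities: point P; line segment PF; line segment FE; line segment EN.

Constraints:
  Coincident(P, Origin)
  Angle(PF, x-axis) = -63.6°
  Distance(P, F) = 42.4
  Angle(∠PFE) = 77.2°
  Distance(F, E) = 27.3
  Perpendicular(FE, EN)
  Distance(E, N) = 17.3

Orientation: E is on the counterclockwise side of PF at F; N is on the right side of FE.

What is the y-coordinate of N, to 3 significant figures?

-34.1

P is at the origin; PF runs at -63.6° with length 42.4, so F = 42.4·(cos -63.6°, sin -63.6°) = (18.9, -38.0). ∠PFE = 77.2°, so FE runs at -63.6° + (180° − 77.2°) = 39.2° from the x-axis; with |FE| = 27.3, E = F + 27.3·(cos 39.2°, sin 39.2°) = (40.0, -20.7). FE is perpendicular to EN; with |EN| = 17.3 on the right of FE, N = E + 17.3·(0.632, -0.775) = (50.9, -34.1). So N.y = -34.1.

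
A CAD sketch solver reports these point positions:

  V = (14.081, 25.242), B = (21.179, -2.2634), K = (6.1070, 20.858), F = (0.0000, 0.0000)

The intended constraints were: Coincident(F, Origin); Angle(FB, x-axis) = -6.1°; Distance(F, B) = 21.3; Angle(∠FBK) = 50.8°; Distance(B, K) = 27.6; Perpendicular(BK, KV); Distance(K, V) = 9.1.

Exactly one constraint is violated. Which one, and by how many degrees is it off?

Perpendicular(BK, KV) — off by 4.30°.

F = (0.00, 0.00) ✓; FB at -6.100° ✓; |FB| = 21.30 ✓; ∠FBK = 50.80° ✓; |BK| = 27.60 ✓; ∠(BK, KV) = 94.30° ✗; |KV| = 9.100 ✓.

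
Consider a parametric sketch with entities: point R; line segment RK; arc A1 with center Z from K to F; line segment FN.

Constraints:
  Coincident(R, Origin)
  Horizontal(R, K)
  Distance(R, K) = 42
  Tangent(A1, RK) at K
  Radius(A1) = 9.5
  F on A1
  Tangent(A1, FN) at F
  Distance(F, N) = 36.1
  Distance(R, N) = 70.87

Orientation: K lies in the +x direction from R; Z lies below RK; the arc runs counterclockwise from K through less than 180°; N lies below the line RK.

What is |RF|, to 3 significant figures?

37.4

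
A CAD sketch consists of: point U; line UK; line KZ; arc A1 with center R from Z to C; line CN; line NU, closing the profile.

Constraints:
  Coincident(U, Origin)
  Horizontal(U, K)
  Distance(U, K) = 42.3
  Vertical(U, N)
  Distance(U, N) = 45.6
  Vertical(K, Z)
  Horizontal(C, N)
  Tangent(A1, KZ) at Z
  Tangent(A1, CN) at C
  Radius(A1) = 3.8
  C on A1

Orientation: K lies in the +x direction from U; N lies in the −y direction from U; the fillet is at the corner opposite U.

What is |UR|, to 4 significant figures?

56.83

U is at the origin; UK is horizontal with |UK| = 42.3 and K on the +x side, so K = (42.30, 0.000). U and N share the same x with |UN| = 45.6 and N on the −y side, so N = (0.000, -45.60). The virtual corner opposite U is at (42.30, -45.60). A1 meets KZ tangentially, so RZ is at right angles to KZ and since A1 is tangent to CN there, RC ⟂ CN, with radius 3.8, so the center R sits 3.8 in from both sides at R = (38.50, -41.80). Then |UR| = |R − U| = 56.83.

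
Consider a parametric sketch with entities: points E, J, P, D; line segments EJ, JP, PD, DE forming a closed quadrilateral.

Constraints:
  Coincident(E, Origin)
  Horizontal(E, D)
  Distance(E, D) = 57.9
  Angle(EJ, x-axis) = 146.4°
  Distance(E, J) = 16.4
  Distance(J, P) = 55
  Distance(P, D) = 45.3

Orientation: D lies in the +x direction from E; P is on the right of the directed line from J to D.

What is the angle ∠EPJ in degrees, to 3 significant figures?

5.21°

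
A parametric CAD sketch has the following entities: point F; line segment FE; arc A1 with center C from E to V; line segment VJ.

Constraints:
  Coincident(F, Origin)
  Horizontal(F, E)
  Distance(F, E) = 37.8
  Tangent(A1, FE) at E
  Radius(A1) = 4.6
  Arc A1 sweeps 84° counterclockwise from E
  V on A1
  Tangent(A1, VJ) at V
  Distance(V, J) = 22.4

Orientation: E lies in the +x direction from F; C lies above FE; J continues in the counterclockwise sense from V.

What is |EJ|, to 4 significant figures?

27.29

F is at the origin; F and E share the same y with |FE| = 37.8 and E on the +x side, so E = (37.80, 0.000). Tangency of A1 to FE means the radius CE is perpendicular to FE, so C = E + (0, 4.6) = (37.80, 4.600). On A1, E sits at bearing -90° from C; an 84° counterclockwise sweep puts V at bearing -6°, so V = C + 4.6·(cos -6°, sin -6°) = (42.37, 4.119). The tangent condition forces CV to be normal to VJ, so VJ runs along (−sin -6°, cos -6°); with |VJ| = 22.4, J = (44.72, 26.40). Then |EJ| = |J − E| = 27.29.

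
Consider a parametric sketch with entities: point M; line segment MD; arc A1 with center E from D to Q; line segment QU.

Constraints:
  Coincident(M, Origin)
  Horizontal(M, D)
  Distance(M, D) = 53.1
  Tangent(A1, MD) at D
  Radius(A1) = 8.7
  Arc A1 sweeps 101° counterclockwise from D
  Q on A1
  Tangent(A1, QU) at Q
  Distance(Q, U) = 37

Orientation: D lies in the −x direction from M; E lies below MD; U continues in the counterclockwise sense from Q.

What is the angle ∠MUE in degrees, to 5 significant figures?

47.229°

M is at the origin; MD is horizontal with |MD| = 53.1 and D on the −x side, so D = (-53.100, 0.0000). Since A1 is tangent to MD there, ED ⟂ MD, so E = D + (0, -8.7) = (-53.100, -8.7000). On A1, D sits at bearing 90° from E; a 101° counterclockwise sweep puts Q at bearing 191°, so Q = E + 8.7·(cos 191°, sin 191°) = (-61.640, -10.360). A1 meets QU tangentially, so EQ is at right angles to QU, so QU runs along (−sin 191°, cos 191°); with |QU| = 37.0, U = (-54.580, -46.680). Then cos ∠MUE = UM·UE / (|UM||UE|), giving 47.229°.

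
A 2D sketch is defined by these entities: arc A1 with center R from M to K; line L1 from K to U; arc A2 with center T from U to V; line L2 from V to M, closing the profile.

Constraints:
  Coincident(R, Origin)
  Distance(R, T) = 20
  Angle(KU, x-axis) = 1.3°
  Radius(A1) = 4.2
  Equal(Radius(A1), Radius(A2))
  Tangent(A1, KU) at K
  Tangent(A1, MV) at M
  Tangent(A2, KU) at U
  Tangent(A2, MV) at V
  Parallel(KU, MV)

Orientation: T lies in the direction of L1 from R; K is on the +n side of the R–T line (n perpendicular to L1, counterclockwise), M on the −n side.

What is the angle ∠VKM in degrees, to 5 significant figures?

67.218°

The slot axis is L1's direction at 1.3°, so u = (cos 1.3°, sin 1.3°) = (0.99974, 0.022687) and n = (−sin 1.3°, cos 1.3°) = (-0.022687, 0.99974). R is at the origin and T lies 20.0 along u from R, so T = 20.0·u = (19.995, 0.45375). Tangency of A1 to both parallel lines with radius 4.2 puts K and M at R ± 4.2·n: K = (-0.095287, 4.1989), M = (0.095287, -4.1989). Equal radii place U and V the same way about T: U = T + 4.2·n = (19.900, 4.6527), V = T − 4.2·n = (20.090, -3.7452). Then cos ∠VKM = KV·KM / (|KV||KM|), giving 67.218°.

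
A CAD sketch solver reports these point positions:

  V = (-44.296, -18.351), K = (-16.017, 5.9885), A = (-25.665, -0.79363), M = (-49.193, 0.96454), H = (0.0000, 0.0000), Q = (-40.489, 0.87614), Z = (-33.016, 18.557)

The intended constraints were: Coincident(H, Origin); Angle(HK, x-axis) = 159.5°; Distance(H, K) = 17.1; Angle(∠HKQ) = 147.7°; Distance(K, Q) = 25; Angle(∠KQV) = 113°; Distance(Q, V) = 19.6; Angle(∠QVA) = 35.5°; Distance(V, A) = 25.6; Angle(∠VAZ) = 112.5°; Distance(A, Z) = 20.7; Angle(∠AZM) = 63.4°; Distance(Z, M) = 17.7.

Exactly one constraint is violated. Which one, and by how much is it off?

Distance(Z, M) = 17.7 — off by 6.20.

H = (0.00, 0.00) ✓; HK at 159.5° ✓; |HK| = 17.10 ✓; ∠HKQ = 147.7° ✓; |KQ| = 25.00 ✓; ∠KQV = 113.0° ✓; |QV| = 19.60 ✓; ∠QVA = 35.50° ✓; |VA| = 25.60 ✓; ∠VAZ = 112.5° ✓; |AZ| = 20.70 ✓; ∠AZM = 63.40° ✓; |ZM| = 23.90 ✗.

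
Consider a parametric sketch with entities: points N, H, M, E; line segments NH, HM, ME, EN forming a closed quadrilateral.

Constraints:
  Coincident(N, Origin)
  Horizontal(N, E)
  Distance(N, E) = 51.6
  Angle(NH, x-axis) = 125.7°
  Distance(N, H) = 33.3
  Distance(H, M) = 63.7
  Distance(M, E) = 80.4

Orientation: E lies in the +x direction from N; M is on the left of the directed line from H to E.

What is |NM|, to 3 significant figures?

78.3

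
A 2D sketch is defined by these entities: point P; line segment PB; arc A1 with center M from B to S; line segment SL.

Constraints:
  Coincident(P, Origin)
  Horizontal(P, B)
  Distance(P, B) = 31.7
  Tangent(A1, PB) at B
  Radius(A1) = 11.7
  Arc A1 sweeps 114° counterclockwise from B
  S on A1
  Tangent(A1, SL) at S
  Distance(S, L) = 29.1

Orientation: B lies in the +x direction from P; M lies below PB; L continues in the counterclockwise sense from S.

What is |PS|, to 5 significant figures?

26.690

Since A1 is tangent to PB there, MB ⟂ PB, so M = B + (0, -11.7) = (31.700, -11.700). On A1, B sits at bearing 90° from M; a 114° counterclockwise sweep puts S at bearing 204°, so S = M + 11.7·(cos 204°, sin 204°) = (21.012, -16.459). Then |PS| = |S − P| = 26.690.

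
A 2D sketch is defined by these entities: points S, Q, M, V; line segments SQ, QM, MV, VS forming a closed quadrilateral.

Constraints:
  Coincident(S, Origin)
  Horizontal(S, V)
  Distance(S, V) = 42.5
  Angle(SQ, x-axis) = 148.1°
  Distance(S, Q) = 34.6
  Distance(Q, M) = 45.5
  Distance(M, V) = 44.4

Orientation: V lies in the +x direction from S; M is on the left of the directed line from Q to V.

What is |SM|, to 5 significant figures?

36.197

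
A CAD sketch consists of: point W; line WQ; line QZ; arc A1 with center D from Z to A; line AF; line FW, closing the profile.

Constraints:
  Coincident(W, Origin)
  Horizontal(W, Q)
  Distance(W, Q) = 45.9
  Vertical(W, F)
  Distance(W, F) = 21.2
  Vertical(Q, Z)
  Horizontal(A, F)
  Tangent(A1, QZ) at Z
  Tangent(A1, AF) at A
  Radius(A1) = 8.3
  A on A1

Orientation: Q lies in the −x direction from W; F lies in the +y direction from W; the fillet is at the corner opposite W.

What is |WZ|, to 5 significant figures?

47.678

W is at the origin; WQ is horizontal with |WQ| = 45.9 and Q on the −x side, so Q = (-45.900, 0.0000). W and F share the same x with |WF| = 21.2 and F on the +y side, so F = (0.0000, 21.200). The virtual corner opposite W is at (-45.900, 21.200). Tangency of A1 to QZ means the radius DZ is perpendicular to QZ and since A1 is tangent to AF there, DA ⟂ AF, with radius 8.3, so the center D sits 8.3 in from both sides at D = (-37.600, 12.900). That places the tangent points at Z = (-45.900, 12.900) on QZ and A = (-37.600, 21.200) on AF. Then |WZ| = |Z − W| = 47.678.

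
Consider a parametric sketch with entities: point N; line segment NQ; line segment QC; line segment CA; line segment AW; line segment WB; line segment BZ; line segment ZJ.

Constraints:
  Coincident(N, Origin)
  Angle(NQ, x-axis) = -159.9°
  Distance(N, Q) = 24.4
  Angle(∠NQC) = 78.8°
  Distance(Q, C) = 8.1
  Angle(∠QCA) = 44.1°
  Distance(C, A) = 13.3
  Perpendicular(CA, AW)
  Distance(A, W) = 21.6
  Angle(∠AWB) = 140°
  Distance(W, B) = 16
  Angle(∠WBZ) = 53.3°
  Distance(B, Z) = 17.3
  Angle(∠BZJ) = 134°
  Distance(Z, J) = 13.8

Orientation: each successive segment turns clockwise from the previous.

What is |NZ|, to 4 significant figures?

37.64

N is at the origin; NQ runs at -159.9° with length 24.4, so Q = (-22.91, -8.385). ∠NQC = 78.8° gives QC at 98.90° from the x-axis; with |QC| = 8.1, C = (-24.17, -0.3828). ∠QCA = 44.1° gives CA at -37.00° from the x-axis; with |CA| = 13.3, A = (-13.55, -8.387). CA is perpendicular to AW, so AW runs at -127.0°; with |AW| = 21.6, W = (-26.54, -25.64). ∠AWB = 140.0° gives WB at -167.0° from the x-axis; with |WB| = 16.0, B = (-42.13, -29.24). ∠WBZ = 53.3° gives BZ at 66.30° from the x-axis; with |BZ| = 17.3, Z = (-35.18, -13.40). Then |NZ| = |Z − N| = 37.64.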